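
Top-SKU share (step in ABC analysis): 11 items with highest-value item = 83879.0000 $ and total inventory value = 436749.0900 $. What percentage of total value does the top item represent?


Top item = 83879.0000
Total = 436749.0900
Percentage = 83879.0000 / 436749.0900 * 100 = 19.2053

19.2053%


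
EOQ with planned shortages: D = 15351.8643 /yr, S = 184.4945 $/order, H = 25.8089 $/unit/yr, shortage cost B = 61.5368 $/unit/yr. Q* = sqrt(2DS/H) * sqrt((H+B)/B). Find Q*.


sqrt(2DS/H) = 468.4924
sqrt((H+B)/B) = 1.1914
Q* = 468.4924 * 1.1914 = 558.1563

558.1563 units


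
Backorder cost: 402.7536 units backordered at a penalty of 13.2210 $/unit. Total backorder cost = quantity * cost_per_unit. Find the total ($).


Total = 402.7536 * 13.2210 = 5324.8053

5324.8053 $


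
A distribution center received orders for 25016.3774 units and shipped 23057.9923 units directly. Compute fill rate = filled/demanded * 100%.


FR = 23057.9923 / 25016.3774 * 100 = 92.1716

92.1716%


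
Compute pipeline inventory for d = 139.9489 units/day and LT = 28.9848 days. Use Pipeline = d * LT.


Pipeline = 139.9489 * 28.9848 = 4056.3909

4056.3909 units


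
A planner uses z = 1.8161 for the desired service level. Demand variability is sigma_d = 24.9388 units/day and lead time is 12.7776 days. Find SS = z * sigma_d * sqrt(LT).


sqrt(LT) = sqrt(12.7776) = 3.5746
SS = 1.8161 * 24.9388 * 3.5746 = 161.8974

161.8974 units


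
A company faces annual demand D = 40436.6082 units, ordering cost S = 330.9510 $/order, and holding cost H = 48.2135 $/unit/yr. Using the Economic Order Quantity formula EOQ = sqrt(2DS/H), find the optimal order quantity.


2*D*S = 2 * 40436.6082 * 330.9510 = 26765071.8408
2*D*S/H = 555136.4626
EOQ = sqrt(555136.4626) = 745.0748

745.0748 units


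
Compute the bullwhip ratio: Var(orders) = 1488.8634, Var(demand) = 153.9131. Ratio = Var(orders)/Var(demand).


BW = 1488.8634 / 153.9131 = 9.6734

9.6734


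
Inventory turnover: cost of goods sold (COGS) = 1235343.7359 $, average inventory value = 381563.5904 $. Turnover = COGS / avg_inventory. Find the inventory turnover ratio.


Turnover = 1235343.7359 / 381563.5904 = 3.2376

3.2376


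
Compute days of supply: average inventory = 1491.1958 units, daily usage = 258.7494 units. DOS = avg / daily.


DOS = 1491.1958 / 258.7494 = 5.7631

5.7631 days


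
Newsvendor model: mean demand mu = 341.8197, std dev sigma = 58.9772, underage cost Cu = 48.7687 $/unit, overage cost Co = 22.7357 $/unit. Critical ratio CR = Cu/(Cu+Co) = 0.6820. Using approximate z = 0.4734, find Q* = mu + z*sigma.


CR = Cu/(Cu+Co) = 48.7687/(48.7687+22.7357) = 0.6820
z = 0.4734
Q* = 341.8197 + 0.4734 * 58.9772 = 369.7395

369.7395 units


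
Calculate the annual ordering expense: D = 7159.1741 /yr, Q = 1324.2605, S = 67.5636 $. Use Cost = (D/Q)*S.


Number of orders = D/Q = 5.4062
Cost = 5.4062 * 67.5636 = 365.2601

365.2601 $/yr


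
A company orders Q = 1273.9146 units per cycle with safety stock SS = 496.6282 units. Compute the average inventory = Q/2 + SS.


Q/2 = 636.9573
Avg = 636.9573 + 496.6282 = 1133.5855

1133.5855 units


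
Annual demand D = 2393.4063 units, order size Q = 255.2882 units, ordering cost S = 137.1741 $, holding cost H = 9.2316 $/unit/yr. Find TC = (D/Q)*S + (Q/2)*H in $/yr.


Ordering cost = D*S/Q = 1286.0499
Holding cost = Q*H/2 = 1178.3593
TC = 1286.0499 + 1178.3593 = 2464.4091

2464.4091 $/yr


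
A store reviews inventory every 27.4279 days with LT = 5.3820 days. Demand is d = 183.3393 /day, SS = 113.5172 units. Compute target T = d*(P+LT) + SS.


P + LT = 32.8099
d*(P+LT) = 183.3393 * 32.8099 = 6015.3441
T = 6015.3441 + 113.5172 = 6128.8613

6128.8613 units


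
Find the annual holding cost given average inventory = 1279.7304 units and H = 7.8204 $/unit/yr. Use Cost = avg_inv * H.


Cost = 1279.7304 * 7.8204 = 10008.0036

10008.0036 $/yr


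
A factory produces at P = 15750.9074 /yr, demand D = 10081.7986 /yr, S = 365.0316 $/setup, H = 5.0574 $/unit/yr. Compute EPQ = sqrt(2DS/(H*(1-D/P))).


1 - D/P = 1 - 0.6401 = 0.3599
H*(1-D/P) = 1.8203
2DS = 7360350.1477
EPQ = sqrt(4043541.9890) = 2010.8560

2010.8560 units


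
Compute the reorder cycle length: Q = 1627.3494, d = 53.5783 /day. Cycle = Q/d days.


Cycle = 1627.3494 / 53.5783 = 30.3733

30.3733 days


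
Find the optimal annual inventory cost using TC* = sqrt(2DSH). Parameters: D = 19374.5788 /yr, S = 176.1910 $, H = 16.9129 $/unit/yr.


2*D*S*H = 115468644.3327
TC* = sqrt(115468644.3327) = 10745.6337

10745.6337 $/yr


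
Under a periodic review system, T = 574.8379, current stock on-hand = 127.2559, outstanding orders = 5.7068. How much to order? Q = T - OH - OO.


Inventory position = OH + OO = 127.2559 + 5.7068 = 132.9627
Q = 574.8379 - 132.9627 = 441.8752

441.8752 units


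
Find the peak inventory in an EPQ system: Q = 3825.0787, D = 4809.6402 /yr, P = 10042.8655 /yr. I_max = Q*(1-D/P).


D/P = 0.4789
1 - D/P = 0.5211
I_max = 3825.0787 * 0.5211 = 1993.2059

1993.2059 units


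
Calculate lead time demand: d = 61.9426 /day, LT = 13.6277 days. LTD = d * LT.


LTD = 61.9426 * 13.6277 = 844.1352

844.1352 units


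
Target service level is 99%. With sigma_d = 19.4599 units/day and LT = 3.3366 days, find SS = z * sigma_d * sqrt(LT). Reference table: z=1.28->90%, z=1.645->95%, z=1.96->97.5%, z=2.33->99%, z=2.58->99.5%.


From the table, SL = 99% corresponds to z = 2.33
sqrt(LT) = sqrt(3.3366) = 1.8266
SS = 2.33 * 19.4599 * 1.8266 = 82.8226

82.8226 units


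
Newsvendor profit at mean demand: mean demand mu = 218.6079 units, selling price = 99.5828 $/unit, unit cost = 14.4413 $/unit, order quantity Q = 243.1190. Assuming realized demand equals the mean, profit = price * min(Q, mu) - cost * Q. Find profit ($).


Sales at mu = min(243.1190, 218.6079) = 218.6079
Revenue = 99.5828 * 218.6079 = 21769.5868
Total cost = 14.4413 * 243.1190 = 3510.9544
Profit = 21769.5868 - 3510.9544 = 18258.6324

18258.6324 $


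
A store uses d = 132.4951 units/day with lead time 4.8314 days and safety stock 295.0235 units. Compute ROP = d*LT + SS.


d*LT = 132.4951 * 4.8314 = 640.1368
ROP = 640.1368 + 295.0235 = 935.1603

935.1603 units


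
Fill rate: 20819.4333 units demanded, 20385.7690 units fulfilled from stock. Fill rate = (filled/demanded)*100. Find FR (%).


FR = 20385.7690 / 20819.4333 * 100 = 97.9170

97.9170%


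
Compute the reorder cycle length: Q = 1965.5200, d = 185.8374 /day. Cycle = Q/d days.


Cycle = 1965.5200 / 185.8374 = 10.5766

10.5766 days


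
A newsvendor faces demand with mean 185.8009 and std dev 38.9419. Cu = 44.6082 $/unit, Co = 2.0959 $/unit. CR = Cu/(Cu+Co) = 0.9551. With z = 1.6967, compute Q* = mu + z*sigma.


CR = Cu/(Cu+Co) = 44.6082/(44.6082+2.0959) = 0.9551
z = 1.6967
Q* = 185.8009 + 1.6967 * 38.9419 = 251.8736

251.8736 units


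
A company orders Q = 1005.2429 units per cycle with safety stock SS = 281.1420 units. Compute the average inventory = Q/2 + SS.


Q/2 = 502.6214
Avg = 502.6214 + 281.1420 = 783.7634

783.7634 units


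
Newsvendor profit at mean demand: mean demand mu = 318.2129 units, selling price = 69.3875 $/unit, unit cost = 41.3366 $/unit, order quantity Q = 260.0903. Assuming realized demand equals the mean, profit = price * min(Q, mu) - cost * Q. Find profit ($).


Sales at mu = min(260.0903, 318.2129) = 260.0903
Revenue = 69.3875 * 260.0903 = 18047.0157
Total cost = 41.3366 * 260.0903 = 10751.2487
Profit = 18047.0157 - 10751.2487 = 7295.7670

7295.7670 $


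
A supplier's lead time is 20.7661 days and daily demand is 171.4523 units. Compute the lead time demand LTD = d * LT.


LTD = 171.4523 * 20.7661 = 3560.3956

3560.3956 units


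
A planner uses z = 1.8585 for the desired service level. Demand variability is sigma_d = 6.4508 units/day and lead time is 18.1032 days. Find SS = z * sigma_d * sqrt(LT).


sqrt(LT) = sqrt(18.1032) = 4.2548
SS = 1.8585 * 6.4508 * 4.2548 = 51.0098

51.0098 units


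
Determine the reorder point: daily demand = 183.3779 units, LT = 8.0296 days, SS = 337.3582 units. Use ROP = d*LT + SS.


d*LT = 183.3779 * 8.0296 = 1472.4512
ROP = 1472.4512 + 337.3582 = 1809.8094

1809.8094 units


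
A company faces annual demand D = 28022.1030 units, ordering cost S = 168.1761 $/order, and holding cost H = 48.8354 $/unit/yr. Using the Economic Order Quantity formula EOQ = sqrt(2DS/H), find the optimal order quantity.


2*D*S = 2 * 28022.1030 * 168.1761 = 9425295.9927
2*D*S/H = 193001.3063
EOQ = sqrt(193001.3063) = 439.3191

439.3191 units


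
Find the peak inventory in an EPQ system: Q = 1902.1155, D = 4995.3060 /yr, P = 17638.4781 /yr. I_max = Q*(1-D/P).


D/P = 0.2832
1 - D/P = 0.7168
I_max = 1902.1155 * 0.7168 = 1363.4268

1363.4268 units


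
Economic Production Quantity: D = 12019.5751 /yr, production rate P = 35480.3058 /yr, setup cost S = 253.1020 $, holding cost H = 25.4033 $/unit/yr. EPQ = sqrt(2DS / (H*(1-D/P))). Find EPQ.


1 - D/P = 1 - 0.3388 = 0.6612
H*(1-D/P) = 16.7975
2DS = 6084356.9939
EPQ = sqrt(362218.2857) = 601.8457

601.8457 units


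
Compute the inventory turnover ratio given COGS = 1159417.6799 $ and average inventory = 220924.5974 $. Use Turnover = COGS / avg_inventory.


Turnover = 1159417.6799 / 220924.5974 = 5.2480

5.2480


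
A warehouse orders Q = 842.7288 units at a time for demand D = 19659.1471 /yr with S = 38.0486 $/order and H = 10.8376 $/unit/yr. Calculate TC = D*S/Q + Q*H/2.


Ordering cost = D*S/Q = 887.5964
Holding cost = Q*H/2 = 4566.5788
TC = 887.5964 + 4566.5788 = 5454.1752

5454.1752 $/yr


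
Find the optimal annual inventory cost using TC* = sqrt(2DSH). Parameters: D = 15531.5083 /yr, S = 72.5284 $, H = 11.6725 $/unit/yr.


2*D*S*H = 26297569.3005
TC* = sqrt(26297569.3005) = 5128.1156

5128.1156 $/yr


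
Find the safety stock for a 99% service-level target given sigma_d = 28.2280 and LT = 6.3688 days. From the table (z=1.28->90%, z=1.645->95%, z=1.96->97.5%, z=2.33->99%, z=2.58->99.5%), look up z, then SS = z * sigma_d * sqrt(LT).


From the table, SL = 99% corresponds to z = 2.33
sqrt(LT) = sqrt(6.3688) = 2.5236
SS = 2.33 * 28.2280 * 2.5236 = 165.9835

165.9835 units


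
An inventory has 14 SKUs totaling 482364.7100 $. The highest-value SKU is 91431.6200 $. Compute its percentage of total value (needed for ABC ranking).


Top item = 91431.6200
Total = 482364.7100
Percentage = 91431.6200 / 482364.7100 * 100 = 18.9549

18.9549%


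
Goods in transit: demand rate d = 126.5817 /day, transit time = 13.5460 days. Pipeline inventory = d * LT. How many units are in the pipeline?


Pipeline = 126.5817 * 13.5460 = 1714.6757

1714.6757 units


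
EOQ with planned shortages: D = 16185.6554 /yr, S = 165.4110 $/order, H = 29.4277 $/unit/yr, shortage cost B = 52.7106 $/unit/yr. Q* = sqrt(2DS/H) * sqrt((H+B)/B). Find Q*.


sqrt(2DS/H) = 426.5640
sqrt((H+B)/B) = 1.2483
Q* = 426.5640 * 1.2483 = 532.4858

532.4858 units


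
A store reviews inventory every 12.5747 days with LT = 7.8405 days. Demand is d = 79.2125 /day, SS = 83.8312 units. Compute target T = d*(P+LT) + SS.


P + LT = 20.4152
d*(P+LT) = 79.2125 * 20.4152 = 1617.1390
T = 1617.1390 + 83.8312 = 1700.9702

1700.9702 units


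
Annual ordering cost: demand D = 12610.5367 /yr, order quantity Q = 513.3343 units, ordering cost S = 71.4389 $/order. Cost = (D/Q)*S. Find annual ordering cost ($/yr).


Number of orders = D/Q = 24.5659
Cost = 24.5659 * 71.4389 = 1754.9633

1754.9633 $/yr


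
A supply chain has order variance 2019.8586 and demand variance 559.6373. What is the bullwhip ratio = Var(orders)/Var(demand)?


BW = 2019.8586 / 559.6373 = 3.6092

3.6092


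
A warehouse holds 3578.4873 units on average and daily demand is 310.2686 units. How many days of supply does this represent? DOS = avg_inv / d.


DOS = 3578.4873 / 310.2686 = 11.5335

11.5335 days


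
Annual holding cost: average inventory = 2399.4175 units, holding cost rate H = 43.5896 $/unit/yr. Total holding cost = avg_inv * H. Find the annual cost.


Cost = 2399.4175 * 43.5896 = 104589.6491

104589.6491 $/yr


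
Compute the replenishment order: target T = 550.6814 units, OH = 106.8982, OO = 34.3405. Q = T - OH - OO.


Inventory position = OH + OO = 106.8982 + 34.3405 = 141.2387
Q = 550.6814 - 141.2387 = 409.4427

409.4427 units


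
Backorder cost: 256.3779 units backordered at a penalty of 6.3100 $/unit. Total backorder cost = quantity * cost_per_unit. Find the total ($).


Total = 256.3779 * 6.3100 = 1617.7445

1617.7445 $


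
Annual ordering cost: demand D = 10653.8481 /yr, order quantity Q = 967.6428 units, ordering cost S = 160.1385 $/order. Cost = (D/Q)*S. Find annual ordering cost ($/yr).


Number of orders = D/Q = 11.0101
Cost = 11.0101 * 160.1385 = 1763.1416

1763.1416 $/yr


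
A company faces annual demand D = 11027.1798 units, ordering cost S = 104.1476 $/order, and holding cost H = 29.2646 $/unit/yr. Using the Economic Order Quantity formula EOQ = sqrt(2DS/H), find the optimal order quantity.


2*D*S = 2 * 11027.1798 * 104.1476 = 2296908.6219
2*D*S/H = 78487.6138
EOQ = sqrt(78487.6138) = 280.1564

280.1564 units


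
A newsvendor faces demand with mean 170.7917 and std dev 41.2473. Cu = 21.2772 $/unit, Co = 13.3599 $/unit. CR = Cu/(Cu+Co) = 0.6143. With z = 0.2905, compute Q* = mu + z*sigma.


CR = Cu/(Cu+Co) = 21.2772/(21.2772+13.3599) = 0.6143
z = 0.2905
Q* = 170.7917 + 0.2905 * 41.2473 = 182.7740

182.7740 units


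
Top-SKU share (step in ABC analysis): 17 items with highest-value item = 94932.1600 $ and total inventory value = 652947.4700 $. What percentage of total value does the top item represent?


Top item = 94932.1600
Total = 652947.4700
Percentage = 94932.1600 / 652947.4700 * 100 = 14.5390

14.5390%


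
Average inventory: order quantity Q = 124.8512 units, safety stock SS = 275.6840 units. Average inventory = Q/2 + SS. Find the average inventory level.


Q/2 = 62.4256
Avg = 62.4256 + 275.6840 = 338.1096

338.1096 units


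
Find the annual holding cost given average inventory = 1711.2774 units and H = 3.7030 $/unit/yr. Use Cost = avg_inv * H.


Cost = 1711.2774 * 3.7030 = 6336.8602

6336.8602 $/yr


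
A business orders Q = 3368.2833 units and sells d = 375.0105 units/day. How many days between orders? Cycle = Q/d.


Cycle = 3368.2833 / 375.0105 = 8.9818

8.9818 days


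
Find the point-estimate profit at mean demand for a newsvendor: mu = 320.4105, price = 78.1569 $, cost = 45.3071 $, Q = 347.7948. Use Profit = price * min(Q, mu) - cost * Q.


Sales at mu = min(347.7948, 320.4105) = 320.4105
Revenue = 78.1569 * 320.4105 = 25042.2914
Total cost = 45.3071 * 347.7948 = 15757.5738
Profit = 25042.2914 - 15757.5738 = 9284.7176

9284.7176 $


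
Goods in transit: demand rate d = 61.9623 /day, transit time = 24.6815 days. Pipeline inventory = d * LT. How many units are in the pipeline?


Pipeline = 61.9623 * 24.6815 = 1529.3225

1529.3225 units


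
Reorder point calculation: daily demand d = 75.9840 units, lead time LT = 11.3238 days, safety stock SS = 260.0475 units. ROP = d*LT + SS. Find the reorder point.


d*LT = 75.9840 * 11.3238 = 860.4276
ROP = 860.4276 + 260.0475 = 1120.4751

1120.4751 units


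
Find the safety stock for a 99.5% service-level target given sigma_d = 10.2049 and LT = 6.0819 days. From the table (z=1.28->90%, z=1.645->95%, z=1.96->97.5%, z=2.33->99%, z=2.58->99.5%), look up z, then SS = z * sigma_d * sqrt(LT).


From the table, SL = 99.5% corresponds to z = 2.58
sqrt(LT) = sqrt(6.0819) = 2.4662
SS = 2.58 * 10.2049 * 2.4662 = 64.9304

64.9304 units


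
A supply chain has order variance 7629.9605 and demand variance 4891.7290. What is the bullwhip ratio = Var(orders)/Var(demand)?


BW = 7629.9605 / 4891.7290 = 1.5598

1.5598


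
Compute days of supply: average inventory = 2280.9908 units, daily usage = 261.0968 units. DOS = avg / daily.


DOS = 2280.9908 / 261.0968 = 8.7362

8.7362 days


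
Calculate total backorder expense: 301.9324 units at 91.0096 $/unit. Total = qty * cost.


Total = 301.9324 * 91.0096 = 27478.7470

27478.7470 $


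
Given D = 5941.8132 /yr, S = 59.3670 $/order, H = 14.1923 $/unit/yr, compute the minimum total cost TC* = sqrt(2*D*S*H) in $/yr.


2*D*S*H = 10012600.2151
TC* = sqrt(10012600.2151) = 3164.2693

3164.2693 $/yr


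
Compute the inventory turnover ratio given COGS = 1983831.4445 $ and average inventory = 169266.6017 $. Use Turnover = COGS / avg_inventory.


Turnover = 1983831.4445 / 169266.6017 = 11.7202

11.7202


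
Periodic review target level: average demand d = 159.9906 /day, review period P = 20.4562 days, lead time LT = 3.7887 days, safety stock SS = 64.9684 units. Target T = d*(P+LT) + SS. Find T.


P + LT = 24.2449
d*(P+LT) = 159.9906 * 24.2449 = 3878.9561
T = 3878.9561 + 64.9684 = 3943.9245

3943.9245 units


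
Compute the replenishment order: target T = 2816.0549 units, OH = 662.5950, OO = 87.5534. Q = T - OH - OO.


Inventory position = OH + OO = 662.5950 + 87.5534 = 750.1484
Q = 2816.0549 - 750.1484 = 2065.9065

2065.9065 units


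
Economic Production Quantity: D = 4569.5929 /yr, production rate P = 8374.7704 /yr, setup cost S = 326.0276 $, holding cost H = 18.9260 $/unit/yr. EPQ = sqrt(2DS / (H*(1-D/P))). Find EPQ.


1 - D/P = 1 - 0.5456 = 0.4544
H*(1-D/P) = 8.5993
2DS = 2979626.8123
EPQ = sqrt(346498.2354) = 588.6410

588.6410 units


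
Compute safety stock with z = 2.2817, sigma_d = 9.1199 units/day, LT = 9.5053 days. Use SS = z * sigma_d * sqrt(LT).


sqrt(LT) = sqrt(9.5053) = 3.0831
SS = 2.2817 * 9.1199 * 3.0831 = 64.1552

64.1552 units


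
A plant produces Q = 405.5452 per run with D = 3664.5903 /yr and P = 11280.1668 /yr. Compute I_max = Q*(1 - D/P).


D/P = 0.3249
1 - D/P = 0.6751
I_max = 405.5452 * 0.6751 = 273.7956

273.7956 units


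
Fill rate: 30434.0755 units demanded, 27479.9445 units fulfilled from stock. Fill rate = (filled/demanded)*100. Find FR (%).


FR = 27479.9445 / 30434.0755 * 100 = 90.2933

90.2933%


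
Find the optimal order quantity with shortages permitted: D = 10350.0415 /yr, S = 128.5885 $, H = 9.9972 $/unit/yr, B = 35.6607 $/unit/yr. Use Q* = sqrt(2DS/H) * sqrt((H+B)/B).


sqrt(2DS/H) = 515.9979
sqrt((H+B)/B) = 1.1315
Q* = 515.9979 * 1.1315 = 583.8630

583.8630 units


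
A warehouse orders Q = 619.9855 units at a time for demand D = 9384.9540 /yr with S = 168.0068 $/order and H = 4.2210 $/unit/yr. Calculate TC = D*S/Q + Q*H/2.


Ordering cost = D*S/Q = 2543.1822
Holding cost = Q*H/2 = 1308.4794
TC = 2543.1822 + 1308.4794 = 3851.6616

3851.6616 $/yr


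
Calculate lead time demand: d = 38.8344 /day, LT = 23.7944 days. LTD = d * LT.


LTD = 38.8344 * 23.7944 = 924.0412

924.0412 units


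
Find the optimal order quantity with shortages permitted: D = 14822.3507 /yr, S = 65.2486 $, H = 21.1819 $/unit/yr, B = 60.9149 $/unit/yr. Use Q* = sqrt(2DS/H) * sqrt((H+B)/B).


sqrt(2DS/H) = 302.1876
sqrt((H+B)/B) = 1.1609
Q* = 302.1876 * 1.1609 = 350.8149

350.8149 units


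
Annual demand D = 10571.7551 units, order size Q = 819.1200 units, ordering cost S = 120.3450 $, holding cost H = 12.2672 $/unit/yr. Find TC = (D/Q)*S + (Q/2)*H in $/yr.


Ordering cost = D*S/Q = 1553.2008
Holding cost = Q*H/2 = 5024.1544
TC = 1553.2008 + 5024.1544 = 6577.3553

6577.3553 $/yr


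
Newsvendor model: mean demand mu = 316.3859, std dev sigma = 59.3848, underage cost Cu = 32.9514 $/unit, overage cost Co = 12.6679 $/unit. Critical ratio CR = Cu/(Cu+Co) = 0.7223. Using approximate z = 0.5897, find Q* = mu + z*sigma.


CR = Cu/(Cu+Co) = 32.9514/(32.9514+12.6679) = 0.7223
z = 0.5897
Q* = 316.3859 + 0.5897 * 59.3848 = 351.4051

351.4051 units


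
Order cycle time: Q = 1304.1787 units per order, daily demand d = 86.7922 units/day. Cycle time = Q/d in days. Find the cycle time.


Cycle = 1304.1787 / 86.7922 = 15.0265

15.0265 days


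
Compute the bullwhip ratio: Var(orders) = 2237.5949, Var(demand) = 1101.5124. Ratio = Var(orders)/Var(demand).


BW = 2237.5949 / 1101.5124 = 2.0314

2.0314


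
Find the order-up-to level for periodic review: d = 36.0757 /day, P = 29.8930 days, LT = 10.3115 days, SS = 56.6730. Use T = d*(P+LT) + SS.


P + LT = 40.2045
d*(P+LT) = 36.0757 * 40.2045 = 1450.4055
T = 1450.4055 + 56.6730 = 1507.0785

1507.0785 units


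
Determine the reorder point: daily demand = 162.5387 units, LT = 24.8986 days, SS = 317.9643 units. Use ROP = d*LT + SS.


d*LT = 162.5387 * 24.8986 = 4046.9861
ROP = 4046.9861 + 317.9643 = 4364.9504

4364.9504 units


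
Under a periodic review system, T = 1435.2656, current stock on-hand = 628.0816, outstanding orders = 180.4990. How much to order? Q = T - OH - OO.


Inventory position = OH + OO = 628.0816 + 180.4990 = 808.5806
Q = 1435.2656 - 808.5806 = 626.6850

626.6850 units


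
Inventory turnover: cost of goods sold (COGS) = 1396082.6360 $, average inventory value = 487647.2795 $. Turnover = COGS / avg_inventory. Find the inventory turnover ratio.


Turnover = 1396082.6360 / 487647.2795 = 2.8629

2.8629


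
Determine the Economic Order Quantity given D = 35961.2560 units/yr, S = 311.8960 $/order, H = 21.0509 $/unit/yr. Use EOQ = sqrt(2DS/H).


2*D*S = 2 * 35961.2560 * 311.8960 = 22432343.8028
2*D*S/H = 1065623.9782
EOQ = sqrt(1065623.9782) = 1032.2906

1032.2906 units


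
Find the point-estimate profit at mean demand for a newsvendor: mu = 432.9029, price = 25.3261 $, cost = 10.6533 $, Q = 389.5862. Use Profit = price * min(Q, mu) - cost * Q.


Sales at mu = min(389.5862, 432.9029) = 389.5862
Revenue = 25.3261 * 389.5862 = 9866.6991
Total cost = 10.6533 * 389.5862 = 4150.3787
Profit = 9866.6991 - 4150.3787 = 5716.3204

5716.3204 $


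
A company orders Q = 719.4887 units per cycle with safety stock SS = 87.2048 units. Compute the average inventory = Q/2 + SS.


Q/2 = 359.7443
Avg = 359.7443 + 87.2048 = 446.9492

446.9492 units


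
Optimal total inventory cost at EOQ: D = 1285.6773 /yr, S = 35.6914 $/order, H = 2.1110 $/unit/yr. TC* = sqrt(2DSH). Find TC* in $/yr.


2*D*S*H = 193737.5434
TC* = sqrt(193737.5434) = 440.1563

440.1563 $/yr


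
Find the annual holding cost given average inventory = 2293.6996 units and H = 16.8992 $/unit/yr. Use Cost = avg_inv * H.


Cost = 2293.6996 * 16.8992 = 38761.6883

38761.6883 $/yr


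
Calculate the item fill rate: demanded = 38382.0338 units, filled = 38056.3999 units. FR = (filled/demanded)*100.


FR = 38056.3999 / 38382.0338 * 100 = 99.1516

99.1516%


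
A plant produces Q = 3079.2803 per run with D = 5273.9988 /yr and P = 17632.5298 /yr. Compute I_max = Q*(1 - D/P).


D/P = 0.2991
1 - D/P = 0.7009
I_max = 3079.2803 * 0.7009 = 2158.2485

2158.2485 units


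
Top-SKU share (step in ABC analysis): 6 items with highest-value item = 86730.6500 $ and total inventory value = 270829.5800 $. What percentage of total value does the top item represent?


Top item = 86730.6500
Total = 270829.5800
Percentage = 86730.6500 / 270829.5800 * 100 = 32.0241

32.0241%


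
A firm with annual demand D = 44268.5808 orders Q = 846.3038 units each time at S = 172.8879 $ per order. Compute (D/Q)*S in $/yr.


Number of orders = D/Q = 52.3081
Cost = 52.3081 * 172.8879 = 9043.4451

9043.4451 $/yr


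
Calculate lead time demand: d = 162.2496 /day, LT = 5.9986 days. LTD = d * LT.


LTD = 162.2496 * 5.9986 = 973.2705

973.2705 units


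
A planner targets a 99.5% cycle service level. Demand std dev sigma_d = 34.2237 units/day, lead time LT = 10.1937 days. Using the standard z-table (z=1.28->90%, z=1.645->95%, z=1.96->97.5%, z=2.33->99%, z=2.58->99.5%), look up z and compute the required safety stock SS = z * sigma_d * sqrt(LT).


From the table, SL = 99.5% corresponds to z = 2.58
sqrt(LT) = sqrt(10.1937) = 3.1928
SS = 2.58 * 34.2237 * 3.1928 = 281.9114

281.9114 units


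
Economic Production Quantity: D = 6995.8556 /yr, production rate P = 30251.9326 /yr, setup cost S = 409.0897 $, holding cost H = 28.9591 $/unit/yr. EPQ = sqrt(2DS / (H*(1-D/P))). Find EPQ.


1 - D/P = 1 - 0.2313 = 0.7687
H*(1-D/P) = 22.2622
2DS = 5723864.9373
EPQ = sqrt(257111.1935) = 507.0613

507.0613 units


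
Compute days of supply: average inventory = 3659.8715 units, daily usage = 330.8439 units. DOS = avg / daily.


DOS = 3659.8715 / 330.8439 = 11.0622

11.0622 days


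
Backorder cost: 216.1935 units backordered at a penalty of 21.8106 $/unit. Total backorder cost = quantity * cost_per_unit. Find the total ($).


Total = 216.1935 * 21.8106 = 4715.3100

4715.3100 $


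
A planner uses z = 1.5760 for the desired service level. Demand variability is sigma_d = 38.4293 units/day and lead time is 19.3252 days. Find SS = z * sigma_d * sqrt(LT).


sqrt(LT) = sqrt(19.3252) = 4.3960
SS = 1.5760 * 38.4293 * 4.3960 = 266.2445

266.2445 units


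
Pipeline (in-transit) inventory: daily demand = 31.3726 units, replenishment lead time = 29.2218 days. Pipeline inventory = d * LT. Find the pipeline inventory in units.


Pipeline = 31.3726 * 29.2218 = 916.7638

916.7638 units


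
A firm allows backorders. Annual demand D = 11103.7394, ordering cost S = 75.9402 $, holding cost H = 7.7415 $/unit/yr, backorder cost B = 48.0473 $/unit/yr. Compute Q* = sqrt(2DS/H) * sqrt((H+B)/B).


sqrt(2DS/H) = 466.7378
sqrt((H+B)/B) = 1.0776
Q* = 466.7378 * 1.0776 = 502.9351

502.9351 units


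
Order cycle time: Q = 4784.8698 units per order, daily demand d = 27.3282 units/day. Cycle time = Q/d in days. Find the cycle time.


Cycle = 4784.8698 / 27.3282 = 175.0891

175.0891 days


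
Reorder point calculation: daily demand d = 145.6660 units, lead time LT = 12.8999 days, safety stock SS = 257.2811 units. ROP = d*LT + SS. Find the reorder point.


d*LT = 145.6660 * 12.8999 = 1879.0768
ROP = 1879.0768 + 257.2811 = 2136.3579

2136.3579 units


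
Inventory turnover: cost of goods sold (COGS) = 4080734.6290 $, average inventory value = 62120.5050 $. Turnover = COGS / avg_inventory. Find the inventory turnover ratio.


Turnover = 4080734.6290 / 62120.5050 = 65.6906

65.6906


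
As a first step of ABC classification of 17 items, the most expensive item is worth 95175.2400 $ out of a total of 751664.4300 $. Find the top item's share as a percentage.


Top item = 95175.2400
Total = 751664.4300
Percentage = 95175.2400 / 751664.4300 * 100 = 12.6619

12.6619%


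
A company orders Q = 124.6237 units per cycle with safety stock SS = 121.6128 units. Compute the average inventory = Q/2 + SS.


Q/2 = 62.3118
Avg = 62.3118 + 121.6128 = 183.9246

183.9246 units


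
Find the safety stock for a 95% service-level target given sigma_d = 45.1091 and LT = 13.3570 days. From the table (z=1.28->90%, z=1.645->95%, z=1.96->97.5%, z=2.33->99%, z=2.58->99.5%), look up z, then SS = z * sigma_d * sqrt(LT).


From the table, SL = 95% corresponds to z = 1.645
sqrt(LT) = sqrt(13.3570) = 3.6547
SS = 1.645 * 45.1091 * 3.6547 = 271.1968

271.1968 units


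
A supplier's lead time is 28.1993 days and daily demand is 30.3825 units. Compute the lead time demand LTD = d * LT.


LTD = 30.3825 * 28.1993 = 856.7652

856.7652 units


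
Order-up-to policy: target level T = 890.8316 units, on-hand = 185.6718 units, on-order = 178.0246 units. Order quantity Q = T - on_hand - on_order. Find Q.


Inventory position = OH + OO = 185.6718 + 178.0246 = 363.6964
Q = 890.8316 - 363.6964 = 527.1352

527.1352 units


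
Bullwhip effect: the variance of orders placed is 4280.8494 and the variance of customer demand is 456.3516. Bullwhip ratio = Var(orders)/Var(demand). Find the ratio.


BW = 4280.8494 / 456.3516 = 9.3806

9.3806


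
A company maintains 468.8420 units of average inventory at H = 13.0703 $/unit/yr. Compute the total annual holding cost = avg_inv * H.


Cost = 468.8420 * 13.0703 = 6127.9056

6127.9056 $/yr


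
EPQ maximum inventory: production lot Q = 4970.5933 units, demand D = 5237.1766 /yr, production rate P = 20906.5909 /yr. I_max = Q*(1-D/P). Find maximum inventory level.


D/P = 0.2505
1 - D/P = 0.7495
I_max = 4970.5933 * 0.7495 = 3725.4417

3725.4417 units


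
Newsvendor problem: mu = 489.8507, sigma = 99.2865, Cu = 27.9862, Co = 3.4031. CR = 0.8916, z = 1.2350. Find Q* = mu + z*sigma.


CR = Cu/(Cu+Co) = 27.9862/(27.9862+3.4031) = 0.8916
z = 1.2350
Q* = 489.8507 + 1.2350 * 99.2865 = 612.4695

612.4695 units


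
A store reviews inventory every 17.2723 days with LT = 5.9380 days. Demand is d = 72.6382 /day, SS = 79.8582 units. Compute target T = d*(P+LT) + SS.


P + LT = 23.2103
d*(P+LT) = 72.6382 * 23.2103 = 1685.9544
T = 1685.9544 + 79.8582 = 1765.8126

1765.8126 units


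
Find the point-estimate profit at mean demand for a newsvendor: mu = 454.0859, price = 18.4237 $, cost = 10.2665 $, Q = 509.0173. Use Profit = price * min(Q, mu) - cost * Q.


Sales at mu = min(509.0173, 454.0859) = 454.0859
Revenue = 18.4237 * 454.0859 = 8365.9424
Total cost = 10.2665 * 509.0173 = 5225.8261
Profit = 8365.9424 - 5225.8261 = 3140.1163

3140.1163 $


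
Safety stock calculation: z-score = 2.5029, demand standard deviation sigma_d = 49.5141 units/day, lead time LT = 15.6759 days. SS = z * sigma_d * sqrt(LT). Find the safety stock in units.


sqrt(LT) = sqrt(15.6759) = 3.9593
SS = 2.5029 * 49.5141 * 3.9593 = 490.6690

490.6690 units


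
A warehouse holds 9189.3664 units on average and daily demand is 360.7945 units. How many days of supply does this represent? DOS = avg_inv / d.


DOS = 9189.3664 / 360.7945 = 25.4698

25.4698 days


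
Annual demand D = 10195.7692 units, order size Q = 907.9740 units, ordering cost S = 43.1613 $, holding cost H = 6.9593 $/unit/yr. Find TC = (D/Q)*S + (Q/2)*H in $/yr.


Ordering cost = D*S/Q = 484.6644
Holding cost = Q*H/2 = 3159.4317
TC = 484.6644 + 3159.4317 = 3644.0961

3644.0961 $/yr


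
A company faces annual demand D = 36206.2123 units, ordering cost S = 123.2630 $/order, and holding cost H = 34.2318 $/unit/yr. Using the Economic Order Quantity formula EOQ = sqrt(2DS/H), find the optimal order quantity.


2*D*S = 2 * 36206.2123 * 123.2630 = 8925772.6935
2*D*S/H = 260745.0585
EOQ = sqrt(260745.0585) = 510.6320

510.6320 units


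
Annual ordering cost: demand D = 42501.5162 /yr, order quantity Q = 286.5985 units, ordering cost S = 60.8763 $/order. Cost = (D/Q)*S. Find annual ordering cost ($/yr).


Number of orders = D/Q = 148.2964
Cost = 148.2964 * 60.8763 = 9027.7341

9027.7341 $/yr


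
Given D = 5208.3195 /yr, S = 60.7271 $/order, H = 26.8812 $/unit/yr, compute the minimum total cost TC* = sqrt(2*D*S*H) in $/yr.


2*D*S*H = 17004301.9252
TC* = sqrt(17004301.9252) = 4123.6273

4123.6273 $/yr


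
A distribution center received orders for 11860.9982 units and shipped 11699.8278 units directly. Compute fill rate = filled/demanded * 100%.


FR = 11699.8278 / 11860.9982 * 100 = 98.6412

98.6412%


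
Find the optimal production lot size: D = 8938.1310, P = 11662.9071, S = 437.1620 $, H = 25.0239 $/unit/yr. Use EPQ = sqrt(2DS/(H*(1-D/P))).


1 - D/P = 1 - 0.7664 = 0.2336
H*(1-D/P) = 5.8463
2DS = 7814822.4484
EPQ = sqrt(1336718.9797) = 1156.1656

1156.1656 units


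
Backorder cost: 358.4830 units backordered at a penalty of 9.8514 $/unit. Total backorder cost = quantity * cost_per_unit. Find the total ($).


Total = 358.4830 * 9.8514 = 3531.5594

3531.5594 $


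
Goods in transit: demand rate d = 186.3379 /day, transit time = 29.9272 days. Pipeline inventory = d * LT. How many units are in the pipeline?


Pipeline = 186.3379 * 29.9272 = 5576.5716

5576.5716 units


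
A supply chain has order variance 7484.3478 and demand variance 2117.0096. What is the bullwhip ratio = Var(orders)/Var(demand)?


BW = 7484.3478 / 2117.0096 = 3.5353

3.5353


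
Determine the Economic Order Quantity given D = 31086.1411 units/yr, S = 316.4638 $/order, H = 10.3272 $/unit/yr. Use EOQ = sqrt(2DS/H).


2*D*S = 2 * 31086.1411 * 316.4638 = 19675276.6797
2*D*S/H = 1905189.8559
EOQ = sqrt(1905189.8559) = 1380.2862

1380.2862 units


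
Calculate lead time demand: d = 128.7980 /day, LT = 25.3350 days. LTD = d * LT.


LTD = 128.7980 * 25.3350 = 3263.0973

3263.0973 units


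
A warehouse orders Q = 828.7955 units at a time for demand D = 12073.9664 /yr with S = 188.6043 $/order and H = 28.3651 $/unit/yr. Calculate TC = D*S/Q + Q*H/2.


Ordering cost = D*S/Q = 2747.6042
Holding cost = Q*H/2 = 11754.4336
TC = 2747.6042 + 11754.4336 = 14502.0378

14502.0378 $/yr


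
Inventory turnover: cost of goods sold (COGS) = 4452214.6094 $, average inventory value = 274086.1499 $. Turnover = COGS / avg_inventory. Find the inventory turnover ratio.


Turnover = 4452214.6094 / 274086.1499 = 16.2439

16.2439


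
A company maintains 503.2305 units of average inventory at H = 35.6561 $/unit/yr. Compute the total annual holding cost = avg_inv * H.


Cost = 503.2305 * 35.6561 = 17943.2370

17943.2370 $/yr


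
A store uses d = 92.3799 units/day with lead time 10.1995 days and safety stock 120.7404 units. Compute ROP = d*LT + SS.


d*LT = 92.3799 * 10.1995 = 942.2288
ROP = 942.2288 + 120.7404 = 1062.9692

1062.9692 units


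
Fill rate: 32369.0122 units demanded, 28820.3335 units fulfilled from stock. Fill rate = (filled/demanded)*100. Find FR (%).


FR = 28820.3335 / 32369.0122 * 100 = 89.0368

89.0368%


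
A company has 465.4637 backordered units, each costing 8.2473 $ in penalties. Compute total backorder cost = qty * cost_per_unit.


Total = 465.4637 * 8.2473 = 3838.8188

3838.8188 $


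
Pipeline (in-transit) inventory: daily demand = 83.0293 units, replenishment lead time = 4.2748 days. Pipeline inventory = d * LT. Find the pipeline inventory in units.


Pipeline = 83.0293 * 4.2748 = 354.9337

354.9337 units


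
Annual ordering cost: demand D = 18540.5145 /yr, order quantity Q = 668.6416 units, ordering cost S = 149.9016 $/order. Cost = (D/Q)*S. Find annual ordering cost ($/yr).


Number of orders = D/Q = 27.7286
Cost = 27.7286 * 149.9016 = 4156.5658

4156.5658 $/yr


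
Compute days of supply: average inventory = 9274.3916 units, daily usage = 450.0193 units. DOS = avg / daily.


DOS = 9274.3916 / 450.0193 = 20.6089

20.6089 days


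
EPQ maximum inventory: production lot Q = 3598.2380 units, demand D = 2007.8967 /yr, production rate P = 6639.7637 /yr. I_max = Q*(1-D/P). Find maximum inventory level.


D/P = 0.3024
1 - D/P = 0.6976
I_max = 3598.2380 * 0.6976 = 2510.1134

2510.1134 units


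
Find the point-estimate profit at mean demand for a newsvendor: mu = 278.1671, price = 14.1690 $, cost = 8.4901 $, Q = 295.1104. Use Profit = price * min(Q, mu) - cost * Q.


Sales at mu = min(295.1104, 278.1671) = 278.1671
Revenue = 14.1690 * 278.1671 = 3941.3496
Total cost = 8.4901 * 295.1104 = 2505.5168
Profit = 3941.3496 - 2505.5168 = 1435.8328

1435.8328 $


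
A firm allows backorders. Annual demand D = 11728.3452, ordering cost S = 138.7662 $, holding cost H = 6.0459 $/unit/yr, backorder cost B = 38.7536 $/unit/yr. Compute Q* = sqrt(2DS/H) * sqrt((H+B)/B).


sqrt(2DS/H) = 733.7443
sqrt((H+B)/B) = 1.0752
Q* = 733.7443 * 1.0752 = 788.9061

788.9061 units


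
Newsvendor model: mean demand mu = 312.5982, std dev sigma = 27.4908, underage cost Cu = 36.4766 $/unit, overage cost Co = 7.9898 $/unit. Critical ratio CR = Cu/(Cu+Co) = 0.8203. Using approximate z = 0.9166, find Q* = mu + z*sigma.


CR = Cu/(Cu+Co) = 36.4766/(36.4766+7.9898) = 0.8203
z = 0.9166
Q* = 312.5982 + 0.9166 * 27.4908 = 337.7963

337.7963 units


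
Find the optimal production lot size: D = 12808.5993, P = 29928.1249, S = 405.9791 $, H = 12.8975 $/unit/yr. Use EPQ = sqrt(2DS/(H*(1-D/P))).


1 - D/P = 1 - 0.4280 = 0.5720
H*(1-D/P) = 7.3776
2DS = 10400047.2321
EPQ = sqrt(1409670.3234) = 1187.2954

1187.2954 units


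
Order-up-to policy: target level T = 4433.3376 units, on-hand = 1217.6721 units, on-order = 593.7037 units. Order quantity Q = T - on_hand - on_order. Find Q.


Inventory position = OH + OO = 1217.6721 + 593.7037 = 1811.3758
Q = 4433.3376 - 1811.3758 = 2621.9618

2621.9618 units


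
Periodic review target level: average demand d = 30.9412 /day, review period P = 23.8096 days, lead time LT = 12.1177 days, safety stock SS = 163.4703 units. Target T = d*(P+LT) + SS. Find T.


P + LT = 35.9273
d*(P+LT) = 30.9412 * 35.9273 = 1111.6338
T = 1111.6338 + 163.4703 = 1275.1041

1275.1041 units


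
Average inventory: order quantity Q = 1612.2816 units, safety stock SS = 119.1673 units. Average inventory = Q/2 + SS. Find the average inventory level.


Q/2 = 806.1408
Avg = 806.1408 + 119.1673 = 925.3081

925.3081 units


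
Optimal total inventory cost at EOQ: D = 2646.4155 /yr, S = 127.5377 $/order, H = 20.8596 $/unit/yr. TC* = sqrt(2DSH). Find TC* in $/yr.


2*D*S*H = 14080970.3537
TC* = sqrt(14080970.3537) = 3752.4619

3752.4619 $/yr


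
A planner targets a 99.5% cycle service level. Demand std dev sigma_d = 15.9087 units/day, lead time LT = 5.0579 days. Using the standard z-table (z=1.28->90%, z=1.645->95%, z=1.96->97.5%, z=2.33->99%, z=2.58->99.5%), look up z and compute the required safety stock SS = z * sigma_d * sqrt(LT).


From the table, SL = 99.5% corresponds to z = 2.58
sqrt(LT) = sqrt(5.0579) = 2.2490
SS = 2.58 * 15.9087 * 2.2490 = 92.3080

92.3080 units


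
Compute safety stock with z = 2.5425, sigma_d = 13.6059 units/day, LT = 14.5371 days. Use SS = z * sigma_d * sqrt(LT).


sqrt(LT) = sqrt(14.5371) = 3.8128
SS = 2.5425 * 13.6059 * 3.8128 = 131.8946

131.8946 units


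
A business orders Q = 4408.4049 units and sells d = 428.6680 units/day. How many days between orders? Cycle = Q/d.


Cycle = 4408.4049 / 428.6680 = 10.2840

10.2840 days


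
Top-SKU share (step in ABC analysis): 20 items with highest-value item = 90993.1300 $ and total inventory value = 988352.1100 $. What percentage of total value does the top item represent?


Top item = 90993.1300
Total = 988352.1100
Percentage = 90993.1300 / 988352.1100 * 100 = 9.2065

9.2065%


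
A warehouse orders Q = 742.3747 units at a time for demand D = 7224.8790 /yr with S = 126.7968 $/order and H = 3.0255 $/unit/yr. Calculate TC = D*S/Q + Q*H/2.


Ordering cost = D*S/Q = 1234.0016
Holding cost = Q*H/2 = 1123.0273
TC = 1234.0016 + 1123.0273 = 2357.0289

2357.0289 $/yr


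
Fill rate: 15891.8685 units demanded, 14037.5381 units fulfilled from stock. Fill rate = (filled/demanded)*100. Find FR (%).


FR = 14037.5381 / 15891.8685 * 100 = 88.3316

88.3316%


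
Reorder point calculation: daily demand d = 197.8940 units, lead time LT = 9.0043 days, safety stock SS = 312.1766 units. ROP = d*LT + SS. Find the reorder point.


d*LT = 197.8940 * 9.0043 = 1781.8969
ROP = 1781.8969 + 312.1766 = 2094.0735

2094.0735 units


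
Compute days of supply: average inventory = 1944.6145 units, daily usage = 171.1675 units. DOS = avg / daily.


DOS = 1944.6145 / 171.1675 = 11.3609

11.3609 days


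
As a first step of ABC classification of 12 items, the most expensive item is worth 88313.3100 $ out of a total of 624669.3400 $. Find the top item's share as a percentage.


Top item = 88313.3100
Total = 624669.3400
Percentage = 88313.3100 / 624669.3400 * 100 = 14.1376

14.1376%


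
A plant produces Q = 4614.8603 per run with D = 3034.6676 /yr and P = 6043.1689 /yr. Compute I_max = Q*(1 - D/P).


D/P = 0.5022
1 - D/P = 0.4978
I_max = 4614.8603 * 0.4978 = 2297.4392

2297.4392 units


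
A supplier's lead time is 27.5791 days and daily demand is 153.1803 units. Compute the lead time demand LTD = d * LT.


LTD = 153.1803 * 27.5791 = 4224.5748

4224.5748 units
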